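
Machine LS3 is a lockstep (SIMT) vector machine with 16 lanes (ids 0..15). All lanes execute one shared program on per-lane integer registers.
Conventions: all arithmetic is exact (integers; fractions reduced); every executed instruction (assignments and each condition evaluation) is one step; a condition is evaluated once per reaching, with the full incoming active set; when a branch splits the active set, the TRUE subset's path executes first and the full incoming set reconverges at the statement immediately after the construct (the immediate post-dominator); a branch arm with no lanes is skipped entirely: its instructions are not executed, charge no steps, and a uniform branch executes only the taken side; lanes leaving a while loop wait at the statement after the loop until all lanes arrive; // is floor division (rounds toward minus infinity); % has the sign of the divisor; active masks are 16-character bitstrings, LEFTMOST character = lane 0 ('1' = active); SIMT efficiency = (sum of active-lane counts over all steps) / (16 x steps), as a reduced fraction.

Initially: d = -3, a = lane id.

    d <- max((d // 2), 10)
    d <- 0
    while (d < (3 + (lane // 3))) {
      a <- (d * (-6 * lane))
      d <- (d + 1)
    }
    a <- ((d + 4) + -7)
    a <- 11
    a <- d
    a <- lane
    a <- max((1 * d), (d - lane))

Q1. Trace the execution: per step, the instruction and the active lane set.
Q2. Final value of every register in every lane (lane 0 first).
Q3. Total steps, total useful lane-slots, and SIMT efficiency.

step 0: d <- max((d // 2), 10)       1111111111111111
step 1: d <- 0                       1111111111111111
step 2: eval (d < (3 + (lane // 3))) 1111111111111111
step 3: a <- (d * (-6 * lane))       1111111111111111
step 4: d <- (d + 1)                 1111111111111111
step 5: eval (d < (3 + (lane // 3))) 1111111111111111
step 6: a <- (d * (-6 * lane))       1111111111111111
step 7: d <- (d + 1)                 1111111111111111
step 8: eval (d < (3 + (lane // 3))) 1111111111111111
step 9: a <- (d * (-6 * lane))       1111111111111111
step 10: d <- (d + 1)                 1111111111111111
step 11: eval (d < (3 + (lane // 3))) 1111111111111111
step 12: a <- (d * (-6 * lane))       0001111111111111
step 13: d <- (d + 1)                 0001111111111111
step 14: eval (d < (3 + (lane // 3))) 0001111111111111
step 15: a <- (d * (-6 * lane))       0000001111111111
step 16: d <- (d + 1)                 0000001111111111
step 17: eval (d < (3 + (lane // 3))) 0000001111111111
step 18: a <- (d * (-6 * lane))       0000000001111111
step 19: d <- (d + 1)                 0000000001111111
step 20: eval (d < (3 + (lane // 3))) 0000000001111111
step 21: a <- (d * (-6 * lane))       0000000000001111
step 22: d <- (d + 1)                 0000000000001111
step 23: eval (d < (3 + (lane // 3))) 0000000000001111
step 24: a <- (d * (-6 * lane))       0000000000000001
step 25: d <- (d + 1)                 0000000000000001
step 26: eval (d < (3 + (lane // 3))) 0000000000000001
step 27: a <- ((d + 4) + -7)          1111111111111111
step 28: a <- 11                      1111111111111111
step 29: a <- d                       1111111111111111
step 30: a <- lane                    1111111111111111
step 31: a <- max((1 * d), (d - lane)) 1111111111111111

Answer: 32 steps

d: 3,3,3,4,4,4,5,5,5,6,6,6,7,7,7,8
a: 3,3,3,4,4,4,5,5,5,6,6,6,7,7,7,8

steps = 32; useful = 377; efficiency = 377/512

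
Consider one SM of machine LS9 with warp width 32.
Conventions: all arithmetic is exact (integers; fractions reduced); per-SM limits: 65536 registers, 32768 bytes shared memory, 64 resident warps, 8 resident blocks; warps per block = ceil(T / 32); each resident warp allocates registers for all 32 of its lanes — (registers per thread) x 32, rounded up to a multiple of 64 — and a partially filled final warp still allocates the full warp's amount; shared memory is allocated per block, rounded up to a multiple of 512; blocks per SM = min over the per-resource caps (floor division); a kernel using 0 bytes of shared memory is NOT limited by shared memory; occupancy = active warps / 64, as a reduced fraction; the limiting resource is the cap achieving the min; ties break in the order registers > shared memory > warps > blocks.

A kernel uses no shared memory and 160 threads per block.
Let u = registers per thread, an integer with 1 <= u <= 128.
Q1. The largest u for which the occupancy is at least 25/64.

Answer: u = 80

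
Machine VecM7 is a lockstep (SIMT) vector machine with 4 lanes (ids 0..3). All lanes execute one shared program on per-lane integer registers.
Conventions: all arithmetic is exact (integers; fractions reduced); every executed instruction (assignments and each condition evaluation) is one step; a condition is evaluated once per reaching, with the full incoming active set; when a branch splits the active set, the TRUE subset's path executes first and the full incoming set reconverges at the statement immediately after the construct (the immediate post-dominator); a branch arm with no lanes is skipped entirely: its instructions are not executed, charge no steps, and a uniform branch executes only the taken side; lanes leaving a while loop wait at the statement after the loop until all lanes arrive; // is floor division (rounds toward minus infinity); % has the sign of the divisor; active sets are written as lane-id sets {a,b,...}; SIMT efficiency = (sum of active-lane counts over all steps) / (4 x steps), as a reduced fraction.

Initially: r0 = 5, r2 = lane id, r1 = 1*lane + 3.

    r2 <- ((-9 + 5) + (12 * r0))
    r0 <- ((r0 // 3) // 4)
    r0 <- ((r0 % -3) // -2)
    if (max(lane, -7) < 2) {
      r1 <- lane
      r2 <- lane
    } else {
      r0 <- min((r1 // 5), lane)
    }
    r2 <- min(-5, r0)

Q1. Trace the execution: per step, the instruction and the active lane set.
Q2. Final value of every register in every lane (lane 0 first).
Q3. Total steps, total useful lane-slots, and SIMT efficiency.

step 0: r2 <- ((-9 + 5) + (12 * r0)) {0,1,2,3}
step 1: r0 <- ((r0 // 3) // 4)       {0,1,2,3}
step 2: r0 <- ((r0 % -3) // -2)      {0,1,2,3}
step 3: eval (max(lane, -7) < 2)     {0,1,2,3}
step 4: r1 <- lane                   {0,1}
step 5: r2 <- lane                   {0,1}
step 6: r0 <- min((r1 // 5), lane)   {2,3}
step 7: r2 <- min(-5, r0)            {0,1,2,3}

Answer: 8 steps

r0: 0,0,1,1
r2: -5,-5,-5,-5
r1: 0,1,5,6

steps = 8; useful = 26; efficiency = 26/32 = 13/16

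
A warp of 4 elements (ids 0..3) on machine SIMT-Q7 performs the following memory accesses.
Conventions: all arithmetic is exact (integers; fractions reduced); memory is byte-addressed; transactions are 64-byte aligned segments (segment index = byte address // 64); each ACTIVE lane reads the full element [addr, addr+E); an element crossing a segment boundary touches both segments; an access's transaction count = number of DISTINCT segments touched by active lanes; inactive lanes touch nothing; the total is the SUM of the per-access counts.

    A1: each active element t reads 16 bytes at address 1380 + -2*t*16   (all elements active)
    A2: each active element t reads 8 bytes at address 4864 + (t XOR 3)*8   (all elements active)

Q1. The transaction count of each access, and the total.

A1: 2 transactions
A2: 1 transaction

Answer: 2,1; total 3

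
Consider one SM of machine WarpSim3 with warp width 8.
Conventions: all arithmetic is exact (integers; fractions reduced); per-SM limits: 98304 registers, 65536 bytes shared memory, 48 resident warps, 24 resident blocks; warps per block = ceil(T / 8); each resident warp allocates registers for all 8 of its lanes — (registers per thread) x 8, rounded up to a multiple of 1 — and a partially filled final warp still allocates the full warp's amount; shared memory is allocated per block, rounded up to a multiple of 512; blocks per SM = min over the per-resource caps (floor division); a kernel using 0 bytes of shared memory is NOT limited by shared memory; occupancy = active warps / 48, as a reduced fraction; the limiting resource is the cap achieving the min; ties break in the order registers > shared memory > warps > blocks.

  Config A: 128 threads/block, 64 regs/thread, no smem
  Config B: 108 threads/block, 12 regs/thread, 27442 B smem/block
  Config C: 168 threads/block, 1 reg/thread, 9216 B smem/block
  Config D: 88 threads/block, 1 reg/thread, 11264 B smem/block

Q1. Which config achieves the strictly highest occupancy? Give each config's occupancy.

occupancies: A 1, B 7/12, C 7/8, D 11/12

Answer: A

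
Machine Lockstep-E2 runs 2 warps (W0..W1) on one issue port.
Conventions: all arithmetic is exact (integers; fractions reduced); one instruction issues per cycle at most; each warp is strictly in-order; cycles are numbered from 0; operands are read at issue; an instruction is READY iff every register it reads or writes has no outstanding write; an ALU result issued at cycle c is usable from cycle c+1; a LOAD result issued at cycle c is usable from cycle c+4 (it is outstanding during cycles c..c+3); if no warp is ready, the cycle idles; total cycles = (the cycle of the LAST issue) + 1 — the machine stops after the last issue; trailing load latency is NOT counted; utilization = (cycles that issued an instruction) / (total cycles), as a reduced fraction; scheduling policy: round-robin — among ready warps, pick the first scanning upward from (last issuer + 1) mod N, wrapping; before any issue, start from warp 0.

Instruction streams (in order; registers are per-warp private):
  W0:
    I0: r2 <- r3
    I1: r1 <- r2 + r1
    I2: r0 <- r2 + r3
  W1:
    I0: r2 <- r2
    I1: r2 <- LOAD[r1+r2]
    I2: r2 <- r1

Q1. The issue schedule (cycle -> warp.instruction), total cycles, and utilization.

cycle 0: W0.I0
cycle 1: W1.I0
cycle 2: W0.I1
cycle 3: W1.I1
cycle 4: W0.I2
cycle 5: idle
cycle 6: idle
cycle 7: W1.I2

Answer: 8 cycles, utilization 3/4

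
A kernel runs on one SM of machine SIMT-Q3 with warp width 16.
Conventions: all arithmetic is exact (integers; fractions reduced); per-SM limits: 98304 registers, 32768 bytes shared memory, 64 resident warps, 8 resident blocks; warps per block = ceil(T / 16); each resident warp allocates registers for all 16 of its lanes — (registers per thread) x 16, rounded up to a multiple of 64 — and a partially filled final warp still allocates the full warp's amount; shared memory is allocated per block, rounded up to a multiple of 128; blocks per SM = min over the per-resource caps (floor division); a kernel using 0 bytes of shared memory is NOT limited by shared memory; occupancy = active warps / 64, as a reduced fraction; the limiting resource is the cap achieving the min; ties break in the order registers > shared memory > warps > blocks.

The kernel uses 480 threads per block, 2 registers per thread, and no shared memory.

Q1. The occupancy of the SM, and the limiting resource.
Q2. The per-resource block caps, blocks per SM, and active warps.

Answer: occupancy 15/16, limited by warps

registers: 51 blocks
shared memory: no limit (kernel uses none)
warps: 2 blocks
blocks: 8 blocks

Answer: 2 blocks, 60 active warps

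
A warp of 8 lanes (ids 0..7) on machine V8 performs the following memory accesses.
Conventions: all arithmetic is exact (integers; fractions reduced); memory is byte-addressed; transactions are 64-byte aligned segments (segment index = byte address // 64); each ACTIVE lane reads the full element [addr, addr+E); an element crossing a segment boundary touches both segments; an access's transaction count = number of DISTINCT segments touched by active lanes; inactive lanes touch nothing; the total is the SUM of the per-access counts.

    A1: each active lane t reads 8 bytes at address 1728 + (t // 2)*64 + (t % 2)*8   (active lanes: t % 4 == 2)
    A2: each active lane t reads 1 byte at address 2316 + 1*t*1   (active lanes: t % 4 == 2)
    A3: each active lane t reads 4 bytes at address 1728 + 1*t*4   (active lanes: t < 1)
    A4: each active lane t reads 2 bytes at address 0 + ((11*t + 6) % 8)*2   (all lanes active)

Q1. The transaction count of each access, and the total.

A1: 2 transactions
A2: 1 transaction
A3: 1 transaction
A4: 1 transaction

Answer: 2,1,1,1; total 5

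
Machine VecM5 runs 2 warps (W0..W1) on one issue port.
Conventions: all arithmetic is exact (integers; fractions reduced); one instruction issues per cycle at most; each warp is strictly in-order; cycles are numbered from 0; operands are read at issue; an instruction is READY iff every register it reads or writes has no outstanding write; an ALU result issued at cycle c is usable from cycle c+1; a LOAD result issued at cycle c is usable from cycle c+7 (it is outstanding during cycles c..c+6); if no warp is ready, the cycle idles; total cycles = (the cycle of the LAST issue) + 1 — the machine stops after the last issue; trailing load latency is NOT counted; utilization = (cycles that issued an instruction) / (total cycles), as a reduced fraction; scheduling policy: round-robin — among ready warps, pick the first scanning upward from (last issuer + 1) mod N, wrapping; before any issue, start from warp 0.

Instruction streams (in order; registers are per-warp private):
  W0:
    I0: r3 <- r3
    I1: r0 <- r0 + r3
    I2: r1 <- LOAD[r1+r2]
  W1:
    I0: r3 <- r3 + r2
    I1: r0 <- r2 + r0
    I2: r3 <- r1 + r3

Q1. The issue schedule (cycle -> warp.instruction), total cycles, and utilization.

cycle 0: W0.I0
cycle 1: W1.I0
cycle 2: W0.I1
cycle 3: W1.I1
cycle 4: W0.I2
cycle 5: W1.I2

Answer: 6 cycles, utilization 1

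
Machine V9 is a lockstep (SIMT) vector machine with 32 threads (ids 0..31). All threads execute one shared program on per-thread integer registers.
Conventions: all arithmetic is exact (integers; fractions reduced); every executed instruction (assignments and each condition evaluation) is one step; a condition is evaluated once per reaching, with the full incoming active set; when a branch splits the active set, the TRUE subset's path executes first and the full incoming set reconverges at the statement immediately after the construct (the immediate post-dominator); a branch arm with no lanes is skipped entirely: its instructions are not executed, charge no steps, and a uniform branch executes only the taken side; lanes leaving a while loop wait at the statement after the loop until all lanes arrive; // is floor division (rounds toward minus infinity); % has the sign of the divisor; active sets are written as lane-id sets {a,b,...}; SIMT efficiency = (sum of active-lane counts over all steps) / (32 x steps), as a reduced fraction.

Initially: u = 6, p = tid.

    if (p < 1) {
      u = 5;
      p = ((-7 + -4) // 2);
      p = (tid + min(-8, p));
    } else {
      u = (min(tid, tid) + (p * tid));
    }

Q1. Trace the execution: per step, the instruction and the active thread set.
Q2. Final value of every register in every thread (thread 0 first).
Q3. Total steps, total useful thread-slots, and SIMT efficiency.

step 0: eval (p < 1)                 {0,1,2,3,4,5,6,7,8,9,10,11,12,13,14,15,16,17,18,19,20,21,22,23,24,25,26,27,28,29,30,31}
step 1: u <- 5                       {0}
step 2: p <- ((-7 + -4) // 2)        {0}
step 3: p <- (tid + min(-8, p))      {0}
step 4: u <- (min(tid, tid) + (p * tid)) {1,2,3,4,5,6,7,8,9,10,11,12,13,14,15,16,17,18,19,20,21,22,23,24,25,26,27,28,29,30,31}

Answer: 5 steps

u: 5,2,6,12,20,30,42,56,72,90,110,132,156,182,210,240,272,306,342,380,420,462,506,552,600,650,702,756,812,870,930,992
p: -8,1,2,3,4,5,6,7,8,9,10,11,12,13,14,15,16,17,18,19,20,21,22,23,24,25,26,27,28,29,30,31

steps = 5; useful = 66; efficiency = 66/160 = 33/80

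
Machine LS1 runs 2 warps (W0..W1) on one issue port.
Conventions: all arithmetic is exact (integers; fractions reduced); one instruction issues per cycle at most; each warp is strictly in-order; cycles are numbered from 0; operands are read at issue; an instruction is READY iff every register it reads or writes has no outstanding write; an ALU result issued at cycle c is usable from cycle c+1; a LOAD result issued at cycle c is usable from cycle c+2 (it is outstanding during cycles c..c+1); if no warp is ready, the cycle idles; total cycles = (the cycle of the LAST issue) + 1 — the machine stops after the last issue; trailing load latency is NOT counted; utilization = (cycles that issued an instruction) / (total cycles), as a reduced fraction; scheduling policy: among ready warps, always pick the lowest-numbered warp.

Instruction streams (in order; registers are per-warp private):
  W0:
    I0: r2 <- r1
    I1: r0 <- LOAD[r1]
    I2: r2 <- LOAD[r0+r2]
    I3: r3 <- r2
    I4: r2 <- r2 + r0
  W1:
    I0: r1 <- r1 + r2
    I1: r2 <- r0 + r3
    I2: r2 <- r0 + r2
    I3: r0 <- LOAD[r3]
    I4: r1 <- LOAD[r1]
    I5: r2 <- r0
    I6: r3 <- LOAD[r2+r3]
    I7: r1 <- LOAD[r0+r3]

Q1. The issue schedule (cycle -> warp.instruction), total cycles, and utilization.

cycle 0: W0.I0
cycle 1: W0.I1
cycle 2: W1.I0
cycle 3: W0.I2
cycle 4: W1.I1
cycle 5: W0.I3
cycle 6: W0.I4
cycle 7: W1.I2
cycle 8: W1.I3
cycle 9: W1.I4
cycle 10: W1.I5
cycle 11: W1.I6
cycle 12: idle
cycle 13: W1.I7

Answer: 14 cycles, utilization 13/14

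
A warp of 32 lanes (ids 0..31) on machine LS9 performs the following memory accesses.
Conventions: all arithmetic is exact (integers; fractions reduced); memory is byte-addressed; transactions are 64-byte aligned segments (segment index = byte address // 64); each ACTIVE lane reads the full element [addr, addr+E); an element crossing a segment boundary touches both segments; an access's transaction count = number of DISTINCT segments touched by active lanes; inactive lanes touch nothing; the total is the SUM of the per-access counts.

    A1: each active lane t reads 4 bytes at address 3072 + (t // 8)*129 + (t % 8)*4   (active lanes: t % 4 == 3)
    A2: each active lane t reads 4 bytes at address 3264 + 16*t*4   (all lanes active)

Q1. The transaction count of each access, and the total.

A1: 4 transactions
A2: 32 transactions

Answer: 4,32; total 36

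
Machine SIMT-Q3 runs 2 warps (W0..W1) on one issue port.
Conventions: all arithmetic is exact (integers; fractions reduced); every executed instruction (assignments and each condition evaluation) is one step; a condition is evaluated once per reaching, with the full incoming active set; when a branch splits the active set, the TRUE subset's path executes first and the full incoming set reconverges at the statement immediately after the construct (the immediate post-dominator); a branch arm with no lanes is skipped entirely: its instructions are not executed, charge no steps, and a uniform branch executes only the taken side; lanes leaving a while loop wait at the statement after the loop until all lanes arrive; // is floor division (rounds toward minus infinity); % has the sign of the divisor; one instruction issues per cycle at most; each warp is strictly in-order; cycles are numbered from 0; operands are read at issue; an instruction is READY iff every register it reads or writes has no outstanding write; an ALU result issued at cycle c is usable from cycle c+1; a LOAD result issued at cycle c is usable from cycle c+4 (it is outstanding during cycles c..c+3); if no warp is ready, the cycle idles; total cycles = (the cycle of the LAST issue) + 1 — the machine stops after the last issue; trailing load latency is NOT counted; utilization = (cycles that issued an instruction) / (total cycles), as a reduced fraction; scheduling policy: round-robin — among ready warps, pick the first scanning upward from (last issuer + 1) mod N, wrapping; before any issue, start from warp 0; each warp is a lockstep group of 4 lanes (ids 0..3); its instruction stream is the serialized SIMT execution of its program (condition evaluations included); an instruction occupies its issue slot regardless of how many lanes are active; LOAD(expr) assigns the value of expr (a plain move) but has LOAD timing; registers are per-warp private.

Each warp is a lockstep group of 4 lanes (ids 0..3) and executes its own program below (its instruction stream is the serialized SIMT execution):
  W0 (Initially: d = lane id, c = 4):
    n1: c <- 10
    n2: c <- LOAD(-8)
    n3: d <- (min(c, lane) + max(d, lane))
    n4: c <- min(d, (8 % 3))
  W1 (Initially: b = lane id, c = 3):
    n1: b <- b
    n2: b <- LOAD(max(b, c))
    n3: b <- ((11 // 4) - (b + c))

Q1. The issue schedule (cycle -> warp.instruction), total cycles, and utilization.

cycle 0: W0.I0
cycle 1: W1.I0
cycle 2: W0.I1
cycle 3: W1.I1
cycle 4: idle
cycle 5: idle
cycle 6: W0.I2
cycle 7: W1.I2
cycle 8: W0.I3

Answer: 9 cycles, utilization 7/9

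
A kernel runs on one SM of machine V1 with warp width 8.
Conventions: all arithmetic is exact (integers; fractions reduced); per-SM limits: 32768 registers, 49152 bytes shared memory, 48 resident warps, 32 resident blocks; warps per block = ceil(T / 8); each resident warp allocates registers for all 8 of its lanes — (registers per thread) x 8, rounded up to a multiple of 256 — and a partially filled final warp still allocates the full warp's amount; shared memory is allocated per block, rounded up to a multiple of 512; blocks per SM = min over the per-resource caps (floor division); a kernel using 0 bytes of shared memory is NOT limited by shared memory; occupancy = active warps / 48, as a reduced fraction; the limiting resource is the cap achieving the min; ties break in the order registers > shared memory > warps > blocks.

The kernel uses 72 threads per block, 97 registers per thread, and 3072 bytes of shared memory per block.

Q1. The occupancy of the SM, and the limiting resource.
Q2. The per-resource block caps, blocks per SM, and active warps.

Answer: occupancy 9/16, limited by registers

registers: 3 blocks
shared memory: 16 blocks
warps: 5 blocks
blocks: 32 blocks

Answer: 3 blocks, 27 active warps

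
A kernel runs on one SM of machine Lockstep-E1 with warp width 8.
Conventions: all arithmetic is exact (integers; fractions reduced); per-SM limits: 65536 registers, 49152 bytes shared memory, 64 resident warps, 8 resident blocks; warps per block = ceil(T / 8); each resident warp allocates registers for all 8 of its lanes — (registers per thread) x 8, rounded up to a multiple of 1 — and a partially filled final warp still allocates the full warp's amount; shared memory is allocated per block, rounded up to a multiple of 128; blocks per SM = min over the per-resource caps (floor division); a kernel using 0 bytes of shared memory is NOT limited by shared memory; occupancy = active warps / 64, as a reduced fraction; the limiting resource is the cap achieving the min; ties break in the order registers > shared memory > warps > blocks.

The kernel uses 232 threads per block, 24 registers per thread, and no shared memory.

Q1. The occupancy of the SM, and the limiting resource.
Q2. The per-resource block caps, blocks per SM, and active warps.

Answer: occupancy 29/32, limited by warps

registers: 11 blocks
shared memory: no limit (kernel uses none)
warps: 2 blocks
blocks: 8 blocks

Answer: 2 blocks, 58 active warps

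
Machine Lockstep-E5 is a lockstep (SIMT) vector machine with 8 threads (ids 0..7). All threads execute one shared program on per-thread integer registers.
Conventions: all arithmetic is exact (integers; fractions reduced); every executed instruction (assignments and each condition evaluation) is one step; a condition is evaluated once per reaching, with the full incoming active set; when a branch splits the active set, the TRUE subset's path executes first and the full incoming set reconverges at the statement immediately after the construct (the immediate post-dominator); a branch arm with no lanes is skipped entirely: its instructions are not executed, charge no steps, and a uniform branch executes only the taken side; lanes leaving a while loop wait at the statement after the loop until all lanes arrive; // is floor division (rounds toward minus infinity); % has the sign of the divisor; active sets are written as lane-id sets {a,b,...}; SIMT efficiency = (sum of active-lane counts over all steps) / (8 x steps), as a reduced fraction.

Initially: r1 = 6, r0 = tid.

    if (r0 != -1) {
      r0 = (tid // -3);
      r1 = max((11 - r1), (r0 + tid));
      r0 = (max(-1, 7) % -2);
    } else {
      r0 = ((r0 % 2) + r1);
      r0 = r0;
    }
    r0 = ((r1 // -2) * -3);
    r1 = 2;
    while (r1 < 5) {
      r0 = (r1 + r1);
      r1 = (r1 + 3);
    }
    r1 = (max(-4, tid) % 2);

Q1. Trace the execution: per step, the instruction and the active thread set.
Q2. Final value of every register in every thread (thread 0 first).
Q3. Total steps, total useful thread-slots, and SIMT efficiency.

step 0: eval (r0 != -1)              {0,1,2,3,4,5,6,7}
step 1: r0 <- (tid // -3)            {0,1,2,3,4,5,6,7}
step 2: r1 <- max((11 - r1), (r0 + tid)) {0,1,2,3,4,5,6,7}
step 3: r0 <- (max(-1, 7) % -2)      {0,1,2,3,4,5,6,7}
step 4: r0 <- ((r1 // -2) * -3)      {0,1,2,3,4,5,6,7}
step 5: r1 <- 2                      {0,1,2,3,4,5,6,7}
step 6: eval (r1 < 5)                {0,1,2,3,4,5,6,7}
step 7: r0 <- (r1 + r1)              {0,1,2,3,4,5,6,7}
step 8: r1 <- (r1 + 3)               {0,1,2,3,4,5,6,7}
step 9: eval (r1 < 5)                {0,1,2,3,4,5,6,7}
step 10: r1 <- (max(-4, tid) % 2)     {0,1,2,3,4,5,6,7}

Answer: 11 steps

r1: 0,1,0,1,0,1,0,1
r0: 4,4,4,4,4,4,4,4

steps = 11; useful = 88; efficiency = 88/88 = 1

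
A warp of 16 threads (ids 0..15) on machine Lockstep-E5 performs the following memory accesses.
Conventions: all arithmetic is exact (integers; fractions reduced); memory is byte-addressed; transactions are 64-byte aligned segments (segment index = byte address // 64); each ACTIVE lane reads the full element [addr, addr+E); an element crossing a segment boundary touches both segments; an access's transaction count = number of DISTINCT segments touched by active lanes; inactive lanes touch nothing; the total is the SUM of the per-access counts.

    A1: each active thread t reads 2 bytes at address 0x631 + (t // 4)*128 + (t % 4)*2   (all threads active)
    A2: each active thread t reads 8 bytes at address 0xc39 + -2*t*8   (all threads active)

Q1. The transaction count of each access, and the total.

A1: 4 transactions
A2: 5 transactions

Answer: 4,5; total 9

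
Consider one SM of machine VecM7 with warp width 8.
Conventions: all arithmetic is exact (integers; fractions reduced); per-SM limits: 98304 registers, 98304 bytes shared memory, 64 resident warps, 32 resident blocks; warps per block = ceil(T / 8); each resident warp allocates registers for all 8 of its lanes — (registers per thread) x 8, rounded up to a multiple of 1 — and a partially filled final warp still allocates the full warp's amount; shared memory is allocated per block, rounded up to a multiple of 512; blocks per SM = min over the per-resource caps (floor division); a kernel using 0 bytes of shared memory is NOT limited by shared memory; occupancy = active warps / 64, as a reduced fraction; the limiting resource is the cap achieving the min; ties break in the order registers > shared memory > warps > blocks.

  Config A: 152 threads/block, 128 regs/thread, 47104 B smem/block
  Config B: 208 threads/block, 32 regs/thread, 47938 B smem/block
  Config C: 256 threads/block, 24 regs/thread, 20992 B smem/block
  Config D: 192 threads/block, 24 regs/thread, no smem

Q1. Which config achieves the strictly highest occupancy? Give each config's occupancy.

occupancies: A 19/32, B 13/16, C 1, D 3/4

Answer: C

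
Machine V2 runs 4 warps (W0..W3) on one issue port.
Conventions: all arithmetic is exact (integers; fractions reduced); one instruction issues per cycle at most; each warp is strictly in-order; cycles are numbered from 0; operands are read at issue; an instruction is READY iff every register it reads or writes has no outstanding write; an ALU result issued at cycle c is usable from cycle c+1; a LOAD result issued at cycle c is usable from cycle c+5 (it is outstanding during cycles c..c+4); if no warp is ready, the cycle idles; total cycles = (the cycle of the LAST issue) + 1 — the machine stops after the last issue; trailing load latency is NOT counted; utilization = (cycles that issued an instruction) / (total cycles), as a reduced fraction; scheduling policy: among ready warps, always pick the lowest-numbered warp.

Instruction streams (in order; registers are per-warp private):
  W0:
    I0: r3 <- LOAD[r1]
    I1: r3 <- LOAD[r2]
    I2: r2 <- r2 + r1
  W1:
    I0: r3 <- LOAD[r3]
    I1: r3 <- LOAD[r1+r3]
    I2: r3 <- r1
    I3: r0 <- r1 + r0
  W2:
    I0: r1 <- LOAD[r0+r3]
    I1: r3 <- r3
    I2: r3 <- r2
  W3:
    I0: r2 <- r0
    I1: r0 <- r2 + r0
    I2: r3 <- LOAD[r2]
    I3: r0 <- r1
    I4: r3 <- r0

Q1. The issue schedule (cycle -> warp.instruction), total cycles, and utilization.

cycle 0: W0.I0
cycle 1: W1.I0
cycle 2: W2.I0
cycle 3: W2.I1
cycle 4: W2.I2
cycle 5: W0.I1
cycle 6: W0.I2
cycle 7: W1.I1
cycle 8: W3.I0
cycle 9: W3.I1
cycle 10: W3.I2
cycle 11: W3.I3
cycle 12: W1.I2
cycle 13: W1.I3
cycle 14: idle
cycle 15: W3.I4

Answer: 16 cycles, utilization 15/16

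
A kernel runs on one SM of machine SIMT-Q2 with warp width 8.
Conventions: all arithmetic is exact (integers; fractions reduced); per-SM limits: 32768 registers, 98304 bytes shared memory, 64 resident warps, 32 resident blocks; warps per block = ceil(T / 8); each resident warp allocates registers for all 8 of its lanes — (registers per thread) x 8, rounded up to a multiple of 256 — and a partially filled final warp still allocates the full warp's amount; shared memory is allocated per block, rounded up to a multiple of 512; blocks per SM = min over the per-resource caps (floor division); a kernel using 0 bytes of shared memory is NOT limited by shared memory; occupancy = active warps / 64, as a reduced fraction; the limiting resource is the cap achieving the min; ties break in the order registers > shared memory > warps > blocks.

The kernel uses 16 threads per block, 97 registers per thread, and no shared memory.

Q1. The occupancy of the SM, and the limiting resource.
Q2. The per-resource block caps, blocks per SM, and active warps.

Answer: occupancy 1/2, limited by registers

registers: 16 blocks
shared memory: no limit (kernel uses none)
warps: 32 blocks
blocks: 32 blocks

Answer: 16 blocks, 32 active warps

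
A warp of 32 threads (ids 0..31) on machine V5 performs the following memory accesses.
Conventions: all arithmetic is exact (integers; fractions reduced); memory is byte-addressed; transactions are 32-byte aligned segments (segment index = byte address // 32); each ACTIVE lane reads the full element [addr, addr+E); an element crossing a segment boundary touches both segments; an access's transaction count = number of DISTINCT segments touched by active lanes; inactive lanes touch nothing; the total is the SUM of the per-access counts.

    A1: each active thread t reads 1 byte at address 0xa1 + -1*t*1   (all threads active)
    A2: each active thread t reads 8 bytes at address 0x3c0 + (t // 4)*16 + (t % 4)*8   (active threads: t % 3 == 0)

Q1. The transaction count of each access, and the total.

A1: 2 transactions
A2: 5 transactions

Answer: 2,5; total 7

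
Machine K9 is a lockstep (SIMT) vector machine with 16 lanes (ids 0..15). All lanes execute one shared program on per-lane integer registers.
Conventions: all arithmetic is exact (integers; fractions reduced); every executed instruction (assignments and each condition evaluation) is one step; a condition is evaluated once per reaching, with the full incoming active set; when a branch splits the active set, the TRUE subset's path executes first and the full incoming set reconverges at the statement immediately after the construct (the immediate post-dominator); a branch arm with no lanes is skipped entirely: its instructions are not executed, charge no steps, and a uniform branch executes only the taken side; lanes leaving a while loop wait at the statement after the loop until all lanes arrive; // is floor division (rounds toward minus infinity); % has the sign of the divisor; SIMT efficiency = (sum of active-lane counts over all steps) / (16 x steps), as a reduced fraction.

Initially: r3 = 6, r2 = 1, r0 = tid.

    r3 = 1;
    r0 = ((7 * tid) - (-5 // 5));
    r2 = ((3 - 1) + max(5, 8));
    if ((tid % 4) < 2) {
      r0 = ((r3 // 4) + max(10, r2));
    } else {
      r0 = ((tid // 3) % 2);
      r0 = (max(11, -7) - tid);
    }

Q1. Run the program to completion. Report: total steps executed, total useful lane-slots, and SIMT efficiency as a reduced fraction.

Answer: 7 steps, 88 useful, 11/14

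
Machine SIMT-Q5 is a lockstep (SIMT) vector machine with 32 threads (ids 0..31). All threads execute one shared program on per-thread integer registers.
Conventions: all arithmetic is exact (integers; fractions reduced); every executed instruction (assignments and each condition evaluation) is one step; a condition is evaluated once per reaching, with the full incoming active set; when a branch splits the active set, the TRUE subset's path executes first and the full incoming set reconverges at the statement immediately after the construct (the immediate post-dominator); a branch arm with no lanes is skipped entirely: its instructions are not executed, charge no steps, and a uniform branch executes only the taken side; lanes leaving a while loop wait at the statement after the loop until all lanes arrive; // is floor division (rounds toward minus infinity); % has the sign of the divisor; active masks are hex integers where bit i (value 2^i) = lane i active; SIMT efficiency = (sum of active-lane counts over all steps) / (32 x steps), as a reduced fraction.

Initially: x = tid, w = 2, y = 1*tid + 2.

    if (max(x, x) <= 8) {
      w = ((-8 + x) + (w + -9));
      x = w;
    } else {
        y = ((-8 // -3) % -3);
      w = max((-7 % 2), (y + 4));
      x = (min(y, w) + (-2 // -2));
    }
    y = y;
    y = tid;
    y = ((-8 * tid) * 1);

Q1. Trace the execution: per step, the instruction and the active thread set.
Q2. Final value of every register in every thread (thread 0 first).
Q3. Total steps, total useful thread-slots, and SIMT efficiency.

step 0: eval (max(x, x) <= 8)        0xffffffff
step 1: w <- ((-8 + x) + (w + -9))   0x000001ff
step 2: x <- w                       0x000001ff
step 3: y <- ((-8 // -3) % -3)       0xfffffe00
step 4: w <- max((-7 % 2), (y + 4))  0xfffffe00
step 5: x <- (min(y, w) + (-2 // -2)) 0xfffffe00
step 6: y <- y                       0xffffffff
step 7: y <- tid                     0xffffffff
step 8: y <- ((-8 * tid) * 1)        0xffffffff

Answer: 9 steps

x: -15,-14,-13,-12,-11,-10,-9,-8,-7,0,0,0,0,0,0,0,0,0,0,0,0,0,0,0,0,0,0,0,0,0,0,0
w: -15,-14,-13,-12,-11,-10,-9,-8,-7,3,3,3,3,3,3,3,3,3,3,3,3,3,3,3,3,3,3,3,3,3,3,3
y: 0,-8,-16,-24,-32,-40,-48,-56,-64,-72,-80,-88,-96,-104,-112,-120,-128,-136,-144,-152,-160,-168,-176,-184,-192,-200,-208,-216,-224,-232,-240,-248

steps = 9; useful = 215; efficiency = 215/288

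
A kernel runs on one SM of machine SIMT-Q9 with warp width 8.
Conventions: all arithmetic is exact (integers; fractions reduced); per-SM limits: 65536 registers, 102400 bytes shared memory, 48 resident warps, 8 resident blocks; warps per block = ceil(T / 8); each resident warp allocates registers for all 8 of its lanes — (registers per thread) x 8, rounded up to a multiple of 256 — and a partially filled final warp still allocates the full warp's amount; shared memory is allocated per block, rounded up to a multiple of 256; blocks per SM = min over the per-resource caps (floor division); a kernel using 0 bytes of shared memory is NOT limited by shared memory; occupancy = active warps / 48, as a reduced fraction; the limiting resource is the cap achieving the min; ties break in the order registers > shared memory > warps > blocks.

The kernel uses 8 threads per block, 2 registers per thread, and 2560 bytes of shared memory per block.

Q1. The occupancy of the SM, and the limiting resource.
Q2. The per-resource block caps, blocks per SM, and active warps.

Answer: occupancy 1/6, limited by blocks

registers: 256 blocks
shared memory: 40 blocks
warps: 48 blocks
blocks: 8 blocks

Answer: 8 blocks, 8 active warps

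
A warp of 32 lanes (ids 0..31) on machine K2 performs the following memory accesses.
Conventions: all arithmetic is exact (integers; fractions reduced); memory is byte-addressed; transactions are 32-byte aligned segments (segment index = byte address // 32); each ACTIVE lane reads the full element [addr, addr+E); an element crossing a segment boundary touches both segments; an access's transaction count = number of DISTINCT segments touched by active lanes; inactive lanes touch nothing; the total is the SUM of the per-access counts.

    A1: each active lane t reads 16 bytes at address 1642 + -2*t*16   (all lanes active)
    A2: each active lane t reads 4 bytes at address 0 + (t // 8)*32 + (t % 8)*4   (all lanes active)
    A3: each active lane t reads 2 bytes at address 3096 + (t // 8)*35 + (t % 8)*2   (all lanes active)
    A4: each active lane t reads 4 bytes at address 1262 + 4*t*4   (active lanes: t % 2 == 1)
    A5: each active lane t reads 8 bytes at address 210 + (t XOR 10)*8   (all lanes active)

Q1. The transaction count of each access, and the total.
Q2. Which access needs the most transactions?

A1: 32 transactions
A2: 4 transactions
A3: 5 transactions
A4: 17 transactions
A5: 9 transactions

Answer: 32,4,5,17,9; total 67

Answer: A1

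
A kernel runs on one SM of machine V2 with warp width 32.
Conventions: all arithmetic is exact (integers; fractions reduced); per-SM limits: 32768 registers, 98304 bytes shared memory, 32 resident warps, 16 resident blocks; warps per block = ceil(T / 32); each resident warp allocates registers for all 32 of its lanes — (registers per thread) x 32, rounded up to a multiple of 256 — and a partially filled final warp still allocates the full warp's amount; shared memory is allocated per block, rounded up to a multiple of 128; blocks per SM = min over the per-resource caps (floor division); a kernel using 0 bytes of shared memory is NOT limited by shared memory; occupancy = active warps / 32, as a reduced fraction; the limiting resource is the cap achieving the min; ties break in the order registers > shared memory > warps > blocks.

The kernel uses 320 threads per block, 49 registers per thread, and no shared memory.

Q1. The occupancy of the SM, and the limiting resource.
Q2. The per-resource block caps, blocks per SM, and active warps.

Answer: occupancy 5/16, limited by registers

registers: 1 block
shared memory: no limit (kernel uses none)
warps: 3 blocks
blocks: 16 blocks

Answer: 1 block, 10 active warps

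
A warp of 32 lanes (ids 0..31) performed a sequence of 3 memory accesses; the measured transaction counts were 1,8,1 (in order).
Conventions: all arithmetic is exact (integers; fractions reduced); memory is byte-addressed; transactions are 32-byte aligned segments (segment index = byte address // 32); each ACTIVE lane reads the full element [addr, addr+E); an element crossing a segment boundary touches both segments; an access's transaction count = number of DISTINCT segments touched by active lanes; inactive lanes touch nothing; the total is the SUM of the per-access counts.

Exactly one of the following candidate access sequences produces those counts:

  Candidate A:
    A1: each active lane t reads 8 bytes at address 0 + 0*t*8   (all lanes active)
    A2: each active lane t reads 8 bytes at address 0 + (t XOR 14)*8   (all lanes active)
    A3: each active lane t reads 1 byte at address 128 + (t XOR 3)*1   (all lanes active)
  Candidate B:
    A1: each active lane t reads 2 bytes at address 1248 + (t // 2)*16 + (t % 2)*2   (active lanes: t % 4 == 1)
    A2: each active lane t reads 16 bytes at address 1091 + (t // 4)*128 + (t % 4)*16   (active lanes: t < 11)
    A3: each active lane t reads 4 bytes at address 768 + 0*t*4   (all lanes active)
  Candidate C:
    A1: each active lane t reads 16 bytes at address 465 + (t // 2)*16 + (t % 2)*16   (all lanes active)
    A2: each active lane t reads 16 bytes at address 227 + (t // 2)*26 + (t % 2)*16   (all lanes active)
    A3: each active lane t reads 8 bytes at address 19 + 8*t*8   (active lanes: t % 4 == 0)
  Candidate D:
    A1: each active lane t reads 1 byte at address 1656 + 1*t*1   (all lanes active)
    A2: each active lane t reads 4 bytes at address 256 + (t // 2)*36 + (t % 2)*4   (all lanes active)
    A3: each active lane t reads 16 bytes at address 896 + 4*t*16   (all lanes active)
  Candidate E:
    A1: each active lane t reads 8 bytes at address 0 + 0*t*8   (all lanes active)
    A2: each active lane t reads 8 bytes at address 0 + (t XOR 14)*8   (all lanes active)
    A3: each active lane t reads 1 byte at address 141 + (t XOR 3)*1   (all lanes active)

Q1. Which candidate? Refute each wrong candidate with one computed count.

B: A1 gives 8 transactions, not 1
C: A1 gives 10 transactions, not 1
D: A1 gives 2 transactions, not 1
E: A3 gives 2 transactions, not 1
A: all counts match (1,8,1)

Answer: A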